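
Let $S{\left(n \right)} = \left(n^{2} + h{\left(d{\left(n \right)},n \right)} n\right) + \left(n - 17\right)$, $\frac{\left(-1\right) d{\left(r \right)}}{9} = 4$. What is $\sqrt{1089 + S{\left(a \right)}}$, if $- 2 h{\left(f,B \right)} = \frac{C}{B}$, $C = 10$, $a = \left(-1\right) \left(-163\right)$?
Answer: $\sqrt{27799} \approx 166.73$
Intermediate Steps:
$a = 163$
$d{\left(r \right)} = -36$ ($d{\left(r \right)} = \left(-9\right) 4 = -36$)
$h{\left(f,B \right)} = - \frac{5}{B}$ ($h{\left(f,B \right)} = - \frac{10 \frac{1}{B}}{2} = - \frac{5}{B}$)
$S{\left(n \right)} = -22 + n + n^{2}$ ($S{\left(n \right)} = \left(n^{2} + - \frac{5}{n} n\right) + \left(n - 17\right) = \left(n^{2} - 5\right) + \left(-17 + n\right) = \left(-5 + n^{2}\right) + \left(-17 + n\right) = -22 + n + n^{2}$)
$\sqrt{1089 + S{\left(a \right)}} = \sqrt{1089 + \left(-22 + 163 + 163^{2}\right)} = \sqrt{1089 + \left(-22 + 163 + 26569\right)} = \sqrt{1089 + 26710} = \sqrt{27799}$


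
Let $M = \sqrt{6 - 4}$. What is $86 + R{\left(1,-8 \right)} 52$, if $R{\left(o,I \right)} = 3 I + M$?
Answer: $-1162 + 52 \sqrt{2} \approx -1088.5$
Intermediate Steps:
$M = \sqrt{2} \approx 1.4142$
$R{\left(o,I \right)} = \sqrt{2} + 3 I$ ($R{\left(o,I \right)} = 3 I + \sqrt{2} = \sqrt{2} + 3 I$)
$86 + R{\left(1,-8 \right)} 52 = 86 + \left(\sqrt{2} + 3 \left(-8\right)\right) 52 = 86 + \left(\sqrt{2} - 24\right) 52 = 86 + \left(-24 + \sqrt{2}\right) 52 = 86 - \left(1248 - 52 \sqrt{2}\right) = -1162 + 52 \sqrt{2}$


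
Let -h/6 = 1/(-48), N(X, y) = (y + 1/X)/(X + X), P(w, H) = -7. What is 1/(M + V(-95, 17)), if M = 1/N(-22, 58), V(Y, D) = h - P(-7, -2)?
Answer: 10200/64931 ≈ 0.15709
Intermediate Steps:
N(X, y) = (y + 1/X)/(2*X) (N(X, y) = (y + 1/X)/((2*X)) = (y + 1/X)*(1/(2*X)) = (y + 1/X)/(2*X))
h = 1/8 (h = -6/(-48) = -6*(-1/48) = 1/8 ≈ 0.12500)
V(Y, D) = 57/8 (V(Y, D) = 1/8 - 1*(-7) = 1/8 + 7 = 57/8)
M = -968/1275 (M = 1/((1/2)*(1 - 22*58)/(-22)**2) = 1/((1/2)*(1/484)*(1 - 1276)) = 1/((1/2)*(1/484)*(-1275)) = 1/(-1275/968) = -968/1275 ≈ -0.75922)
1/(M + V(-95, 17)) = 1/(-968/1275 + 57/8) = 1/(64931/10200) = 10200/64931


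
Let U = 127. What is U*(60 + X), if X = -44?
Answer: 2032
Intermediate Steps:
U*(60 + X) = 127*(60 - 44) = 127*16 = 2032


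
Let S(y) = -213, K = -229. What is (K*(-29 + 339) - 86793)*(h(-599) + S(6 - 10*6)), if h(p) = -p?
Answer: -60904238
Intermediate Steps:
(K*(-29 + 339) - 86793)*(h(-599) + S(6 - 10*6)) = (-229*(-29 + 339) - 86793)*(-1*(-599) - 213) = (-229*310 - 86793)*(599 - 213) = (-70990 - 86793)*386 = -157783*386 = -60904238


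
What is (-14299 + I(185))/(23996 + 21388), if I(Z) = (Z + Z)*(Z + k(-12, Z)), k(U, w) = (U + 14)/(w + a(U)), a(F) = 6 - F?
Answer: 10993393/9212952 ≈ 1.1933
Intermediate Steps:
k(U, w) = (14 + U)/(6 + w - U) (k(U, w) = (U + 14)/(w + (6 - U)) = (14 + U)/(6 + w - U))
I(Z) = 2*Z*(Z + 2/(18 + Z)) (I(Z) = (Z + Z)*(Z + (14 - 12)/(6 + Z - 1*(-12))) = (2*Z)*(Z + 2/(6 + Z + 12)) = (2*Z)*(Z + 2/(18 + Z)) = 2*Z*(Z + 2/(18 + Z)))
(-14299 + I(185))/(23996 + 21388) = (-14299 + 2*185*(2 + 185*(18 + 185))/(18 + 185))/(23996 + 21388) = (-14299 + 2*185*(2 + 185*203)/203)/45384 = (-14299 + 2*185*(1/203)*(2 + 37555))*(1/45384) = (-14299 + 2*185*(1/203)*37557)*(1/45384) = (-14299 + 13896090/203)*(1/45384) = (10993393/203)*(1/45384) = 10993393/9212952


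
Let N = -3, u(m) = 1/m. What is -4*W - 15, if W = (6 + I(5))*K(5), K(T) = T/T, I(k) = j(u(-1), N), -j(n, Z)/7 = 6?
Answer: 129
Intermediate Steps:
u(m) = 1/m
j(n, Z) = -42 (j(n, Z) = -7*6 = -42)
I(k) = -42
K(T) = 1
W = -36 (W = (6 - 42)*1 = -36*1 = -36)
-4*W - 15 = -4*(-36) - 15 = 144 - 15 = 129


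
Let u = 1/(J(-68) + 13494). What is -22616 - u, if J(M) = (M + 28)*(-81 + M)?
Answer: -439971665/19454 ≈ -22616.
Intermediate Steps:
J(M) = (-81 + M)*(28 + M) (J(M) = (28 + M)*(-81 + M) = (-81 + M)*(28 + M))
u = 1/19454 (u = 1/((-2268 + (-68)**2 - 53*(-68)) + 13494) = 1/((-2268 + 4624 + 3604) + 13494) = 1/(5960 + 13494) = 1/19454 ≈ 5.1403e-5)
-22616 - u = -22616 - 1*1/19454 = -22616 - 1/19454 = -439971665/19454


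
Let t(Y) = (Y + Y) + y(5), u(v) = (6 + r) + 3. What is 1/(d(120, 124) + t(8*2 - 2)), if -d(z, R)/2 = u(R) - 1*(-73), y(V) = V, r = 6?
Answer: -1/143 ≈ -0.0069930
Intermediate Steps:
u(v) = 15 (u(v) = (6 + 6) + 3 = 12 + 3 = 15)
t(Y) = 5 + 2*Y (t(Y) = (Y + Y) + 5 = 2*Y + 5 = 5 + 2*Y)
d(z, R) = -176 (d(z, R) = -2*(15 - 1*(-73)) = -2*(15 + 73) = -2*88 = -176)
1/(d(120, 124) + t(8*2 - 2)) = 1/(-176 + (5 + 2*(8*2 - 2))) = 1/(-176 + (5 + 2*(16 - 2))) = 1/(-176 + (5 + 2*14)) = 1/(-176 + (5 + 28)) = 1/(-176 + 33) = 1/(-143) = -1/143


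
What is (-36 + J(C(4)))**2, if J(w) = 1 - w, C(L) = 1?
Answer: 1296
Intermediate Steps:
(-36 + J(C(4)))**2 = (-36 + (1 - 1*1))**2 = (-36 + (1 - 1))**2 = (-36 + 0)**2 = (-36)**2 = 1296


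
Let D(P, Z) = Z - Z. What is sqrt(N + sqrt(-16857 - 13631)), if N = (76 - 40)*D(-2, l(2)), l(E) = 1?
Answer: (-30488)**(1/4) ≈ 9.3437 + 9.3437*I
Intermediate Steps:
D(P, Z) = 0
N = 0 (N = (76 - 40)*0 = 36*0 = 0)
sqrt(N + sqrt(-16857 - 13631)) = sqrt(0 + sqrt(-16857 - 13631)) = sqrt(0 + sqrt(-30488)) = sqrt(0 + 2*I*sqrt(7622)) = sqrt(2*I*sqrt(7622)) = 2**(3/4)*3811**(1/4)*sqrt(I)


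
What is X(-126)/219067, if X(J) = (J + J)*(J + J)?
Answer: 63504/219067 ≈ 0.28988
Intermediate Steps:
X(J) = 4*J**2 (X(J) = (2*J)*(2*J) = 4*J**2)
X(-126)/219067 = (4*(-126)**2)/219067 = (4*15876)*(1/219067) = 63504*(1/219067) = 63504/219067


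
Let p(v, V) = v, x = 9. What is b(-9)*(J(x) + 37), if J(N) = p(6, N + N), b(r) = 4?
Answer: 172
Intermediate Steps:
J(N) = 6
b(-9)*(J(x) + 37) = 4*(6 + 37) = 4*43 = 172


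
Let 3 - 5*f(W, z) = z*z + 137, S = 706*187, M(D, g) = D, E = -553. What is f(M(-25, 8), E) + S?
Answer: 354167/5 ≈ 70833.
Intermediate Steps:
S = 132022
f(W, z) = -134/5 - z²/5 (f(W, z) = ⅗ - (z*z + 137)/5 = ⅗ - (z² + 137)/5 = ⅗ - (137 + z²)/5 = ⅗ + (-137/5 - z²/5) = -134/5 - z²/5)
f(M(-25, 8), E) + S = (-134/5 - ⅕*(-553)²) + 132022 = (-134/5 - ⅕*305809) + 132022 = (-134/5 - 305809/5) + 132022 = -305943/5 + 132022 = 354167/5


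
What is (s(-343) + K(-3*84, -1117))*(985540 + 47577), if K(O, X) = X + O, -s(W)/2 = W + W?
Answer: 3099351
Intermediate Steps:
s(W) = -4*W (s(W) = -2*(W + W) = -4*W)
K(O, X) = O + X
(s(-343) + K(-3*84, -1117))*(985540 + 47577) = (-4*(-343) + (-3*84 - 1117))*(985540 + 47577) = (1372 + (-252 - 1117))*1033117 = (1372 - 1369)*1033117 = 3*1033117 = 3099351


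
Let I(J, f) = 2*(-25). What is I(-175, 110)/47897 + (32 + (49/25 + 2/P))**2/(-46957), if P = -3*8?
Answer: -5158423295393/202418948610000 ≈ -0.025484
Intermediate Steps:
I(J, f) = -50
P = -24
I(-175, 110)/47897 + (32 + (49/25 + 2/P))**2/(-46957) = -50/47897 + (32 + (49/25 + 2/(-24)))**2/(-46957) = -50*1/47897 + (32 + (49*(1/25) + 2*(-1/24)))**2*(-1/46957) = -50/47897 + (32 + (49/25 - 1/12))**2*(-1/46957) = -50/47897 + (32 + 563/300)**2*(-1/46957) = -50/47897 + (10163/300)**2*(-1/46957) = -50/47897 + (103286569/90000)*(-1/46957) = -50/47897 - 103286569/4226130000 = -5158423295393/202418948610000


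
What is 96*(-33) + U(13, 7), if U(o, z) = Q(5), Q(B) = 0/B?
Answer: -3168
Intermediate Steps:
Q(B) = 0
U(o, z) = 0
96*(-33) + U(13, 7) = 96*(-33) + 0 = -3168 + 0 = -3168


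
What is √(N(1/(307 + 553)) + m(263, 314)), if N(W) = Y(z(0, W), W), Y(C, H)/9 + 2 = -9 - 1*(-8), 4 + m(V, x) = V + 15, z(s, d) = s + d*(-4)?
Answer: √247 ≈ 15.716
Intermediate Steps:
z(s, d) = s - 4*d
m(V, x) = 11 + V (m(V, x) = -4 + (V + 15) = -4 + (15 + V) = 11 + V)
Y(C, H) = -27 (Y(C, H) = -18 + 9*(-9 - 1*(-8)) = -18 + 9*(-9 + 8) = -18 + 9*(-1) = -18 - 9 = -27)
N(W) = -27
√(N(1/(307 + 553)) + m(263, 314)) = √(-27 + (11 + 263)) = √(-27 + 274) = √247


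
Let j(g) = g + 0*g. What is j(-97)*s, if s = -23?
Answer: 2231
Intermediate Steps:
j(g) = g (j(g) = g + 0 = g)
j(-97)*s = -97*(-23) = 2231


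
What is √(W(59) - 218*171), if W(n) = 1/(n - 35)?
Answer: I*√5368026/12 ≈ 193.07*I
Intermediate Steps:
W(n) = 1/(-35 + n)
√(W(59) - 218*171) = √(1/(-35 + 59) - 218*171) = √(1/24 - 37278) = √(-894671/24) = I*√5368026/12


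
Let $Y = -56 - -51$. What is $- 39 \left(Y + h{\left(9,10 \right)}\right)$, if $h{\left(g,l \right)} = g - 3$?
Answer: $-39$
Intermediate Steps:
$h{\left(g,l \right)} = -3 + g$
$Y = -5$ ($Y = -56 + 51 = -5$)
$- 39 \left(Y + h{\left(9,10 \right)}\right) = - 39 \left(-5 + \left(-3 + 9\right)\right) = - 39 \left(-5 + 6\right) = \left(-39\right) 1 = -39$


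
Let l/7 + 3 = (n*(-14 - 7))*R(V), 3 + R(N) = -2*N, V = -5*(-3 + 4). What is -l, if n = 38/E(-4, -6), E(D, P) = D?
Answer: -19509/2 ≈ -9754.5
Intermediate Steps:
V = -5 (V = -5*1 = -5)
n = -19/2 (n = 38/(-4) = 38*(-¼) = -19/2 ≈ -9.5000)
R(N) = -3 - 2*N
l = 19509/2 (l = -21 + 7*((-19*(-14 - 7)/2)*(-3 - 2*(-5))) = -21 + 7*((-19/2*(-21))*(-3 + 10)) = -21 + 7*((399/2)*7) = -21 + 7*(2793/2) = -21 + 19551/2 = 19509/2 ≈ 9754.5)
-l = -1*19509/2 = -19509/2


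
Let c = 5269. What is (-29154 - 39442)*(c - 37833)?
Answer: 2233760144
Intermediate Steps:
(-29154 - 39442)*(c - 37833) = (-29154 - 39442)*(5269 - 37833) = -68596*(-32564) = 2233760144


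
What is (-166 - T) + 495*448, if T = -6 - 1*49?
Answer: 221649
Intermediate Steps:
T = -55 (T = -6 - 49 = -55)
(-166 - T) + 495*448 = (-166 - 1*(-55)) + 495*448 = (-166 + 55) + 221760 = -111 + 221760 = 221649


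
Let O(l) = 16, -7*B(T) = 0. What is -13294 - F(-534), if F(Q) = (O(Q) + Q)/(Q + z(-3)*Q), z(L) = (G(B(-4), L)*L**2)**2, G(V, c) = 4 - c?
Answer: -14091507319/1059990 ≈ -13294.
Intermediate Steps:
B(T) = 0 (B(T) = -1/7*0 = 0)
z(L) = L**4*(4 - L)**2 (z(L) = ((4 - L)*L**2)**2 = (L**2*(4 - L))**2 = L**4*(4 - L)**2)
F(Q) = (16 + Q)/(3970*Q) (F(Q) = (16 + Q)/(Q + ((-3)**4*(-4 - 3)**2)*Q) = (16 + Q)/(Q + (81*(-7)**2)*Q) = (16 + Q)/(Q + (81*49)*Q) = (16 + Q)/(Q + 3969*Q) = (16 + Q)/((3970*Q)) = (16 + Q)*(1/(3970*Q)) = (16 + Q)/(3970*Q))
-13294 - F(-534) = -13294 - (16 - 534)/(3970*(-534)) = -13294 - (-1)*(-518)/(3970*534) = -13294 - 1*259/1059990 = -13294 - 259/1059990 = -14091507319/1059990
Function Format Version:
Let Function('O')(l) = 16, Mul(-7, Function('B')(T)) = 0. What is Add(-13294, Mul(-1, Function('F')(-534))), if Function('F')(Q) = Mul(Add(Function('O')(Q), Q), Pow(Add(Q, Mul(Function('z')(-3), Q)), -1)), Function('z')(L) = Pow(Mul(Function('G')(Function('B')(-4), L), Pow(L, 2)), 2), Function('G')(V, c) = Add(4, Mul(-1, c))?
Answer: Rational(-14091507319, 1059990) ≈ -13294.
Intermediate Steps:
Function('B')(T) = 0 (Function('B')(T) = Mul(Rational(-1, 7), 0) = 0)
Function('z')(L) = Mul(Pow(L, 4), Pow(Add(4, Mul(-1, L)), 2)) (Function('z')(L) = Pow(Mul(Add(4, Mul(-1, L)), Pow(L, 2)), 2) = Pow(Mul(Pow(L, 2), Add(4, Mul(-1, L))), 2) = Mul(Pow(L, 4), Pow(Add(4, Mul(-1, L)), 2)))
Function('F')(Q) = Mul(Rational(1, 3970), Pow(Q, -1), Add(16, Q)) (Function('F')(Q) = Mul(Add(16, Q), Pow(Add(Q, Mul(Mul(Pow(-3, 4), Pow(Add(-4, -3), 2)), Q)), -1)) = Mul(Add(16, Q), Pow(Add(Q, Mul(Mul(81, Pow(-7, 2)), Q)), -1)) = Mul(Add(16, Q), Pow(Add(Q, Mul(Mul(81, 49), Q)), -1)) = Mul(Add(16, Q), Pow(Add(Q, Mul(3969, Q)), -1)) = Mul(Add(16, Q), Pow(Mul(3970, Q), -1)) = Mul(Add(16, Q), Mul(Rational(1, 3970), Pow(Q, -1))) = Mul(Rational(1, 3970), Pow(Q, -1), Add(16, Q)))
Add(-13294, Mul(-1, Function('F')(-534))) = Add(-13294, Mul(-1, Mul(Rational(1, 3970), Pow(-534, -1), Add(16, -534)))) = Add(-13294, Mul(-1, Mul(Rational(1, 3970), Rational(-1, 534), -518))) = Add(-13294, Mul(-1, Rational(259, 1059990))) = Add(-13294, Rational(-259, 1059990)) = Rational(-14091507319, 1059990)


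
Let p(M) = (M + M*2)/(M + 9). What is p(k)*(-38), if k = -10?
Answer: -1140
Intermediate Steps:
p(M) = 3*M/(9 + M) (p(M) = (M + 2*M)/(9 + M) = (3*M)/(9 + M) = 3*M/(9 + M))
p(k)*(-38) = (3*(-10)/(9 - 10))*(-38) = (3*(-10)/(-1))*(-38) = (3*(-10)*(-1))*(-38) = 30*(-38) = -1140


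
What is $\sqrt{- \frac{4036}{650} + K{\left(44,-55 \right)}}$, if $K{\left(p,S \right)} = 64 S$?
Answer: $\frac{i \sqrt{14898234}}{65} \approx 59.382 i$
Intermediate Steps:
$\sqrt{- \frac{4036}{650} + K{\left(44,-55 \right)}} = \sqrt{- \frac{4036}{650} + 64 \left(-55\right)} = \sqrt{\left(-4036\right) \frac{1}{650} - 3520} = \sqrt{- \frac{2018}{325} - 3520} = \sqrt{- \frac{1146018}{325}} = \frac{i \sqrt{14898234}}{65}$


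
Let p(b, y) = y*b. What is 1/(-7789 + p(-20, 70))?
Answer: -1/9189 ≈ -0.00010883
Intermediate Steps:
p(b, y) = b*y
1/(-7789 + p(-20, 70)) = 1/(-7789 - 20*70) = 1/(-7789 - 1400) = 1/(-9189) = -1/9189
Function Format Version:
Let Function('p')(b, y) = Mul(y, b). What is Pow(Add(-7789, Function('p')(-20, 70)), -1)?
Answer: Rational(-1, 9189) ≈ -0.00010883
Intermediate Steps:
Function('p')(b, y) = Mul(b, y)
Pow(Add(-7789, Function('p')(-20, 70)), -1) = Pow(Add(-7789, Mul(-20, 70)), -1) = Pow(Add(-7789, -1400), -1) = Pow(-9189, -1) = Rational(-1, 9189)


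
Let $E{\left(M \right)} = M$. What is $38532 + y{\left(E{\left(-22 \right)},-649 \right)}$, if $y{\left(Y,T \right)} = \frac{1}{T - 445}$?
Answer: $\frac{42154007}{1094} \approx 38532.0$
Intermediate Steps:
$y{\left(Y,T \right)} = \frac{1}{-445 + T}$
$38532 + y{\left(E{\left(-22 \right)},-649 \right)} = 38532 + \frac{1}{-445 - 649} = 38532 + \frac{1}{-1094} = 38532 - \frac{1}{1094} = \frac{42154007}{1094}$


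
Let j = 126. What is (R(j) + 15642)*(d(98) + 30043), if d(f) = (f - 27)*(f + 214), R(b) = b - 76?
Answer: 819043940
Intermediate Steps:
R(b) = -76 + b
d(f) = (-27 + f)*(214 + f)
(R(j) + 15642)*(d(98) + 30043) = ((-76 + 126) + 15642)*((-5778 + 98² + 187*98) + 30043) = (50 + 15642)*((-5778 + 9604 + 18326) + 30043) = 15692*(22152 + 30043) = 15692*52195 = 819043940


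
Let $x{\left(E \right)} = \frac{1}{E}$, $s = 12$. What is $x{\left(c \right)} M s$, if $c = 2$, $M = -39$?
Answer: $-234$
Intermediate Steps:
$x{\left(c \right)} M s = \frac{1}{2} \left(-39\right) 12 = \left(- \frac{39}{2}\right) 12 = -234$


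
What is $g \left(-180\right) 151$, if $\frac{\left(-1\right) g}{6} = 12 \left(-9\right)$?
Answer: $-17612640$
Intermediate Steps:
$g = 648$ ($g = - 6 \cdot 12 \left(-9\right) = \left(-6\right) \left(-108\right) = 648$)
$g \left(-180\right) 151 = 648 \left(-180\right) 151 = \left(-116640\right) 151 = -17612640$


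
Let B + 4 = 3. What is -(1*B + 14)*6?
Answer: -78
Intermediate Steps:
B = -1 (B = -4 + 3 = -1)
-(1*B + 14)*6 = -(1*(-1) + 14)*6 = -(-1 + 14)*6 = -13*6 = -1*78 = -78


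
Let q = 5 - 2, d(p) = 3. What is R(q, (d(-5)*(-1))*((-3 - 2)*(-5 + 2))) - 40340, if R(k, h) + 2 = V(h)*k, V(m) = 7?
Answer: -40321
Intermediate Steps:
q = 3
R(k, h) = -2 + 7*k
R(q, (d(-5)*(-1))*((-3 - 2)*(-5 + 2))) - 40340 = (-2 + 7*3) - 40340 = (-2 + 21) - 40340 = 19 - 40340 = -40321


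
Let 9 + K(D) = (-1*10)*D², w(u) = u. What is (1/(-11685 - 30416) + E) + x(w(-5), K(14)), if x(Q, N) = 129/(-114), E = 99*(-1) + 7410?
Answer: 11694605237/1599838 ≈ 7309.9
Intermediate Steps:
E = 7311 (E = -99 + 7410 = 7311)
K(D) = -9 - 10*D² (K(D) = -9 + (-1*10)*D² = -9 - 10*D²)
x(Q, N) = -43/38 (x(Q, N) = 129*(-1/114) = -43/38)
(1/(-11685 - 30416) + E) + x(w(-5), K(14)) = (1/(-11685 - 30416) + 7311) - 43/38 = (1/(-42101) + 7311) - 43/38 = (-1/42101 + 7311) - 43/38 = 307800410/42101 - 43/38 = 11694605237/1599838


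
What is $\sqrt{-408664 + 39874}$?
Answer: $i \sqrt{368790} \approx 607.28 i$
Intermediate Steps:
$\sqrt{-408664 + 39874} = \sqrt{-368790} = i \sqrt{368790}$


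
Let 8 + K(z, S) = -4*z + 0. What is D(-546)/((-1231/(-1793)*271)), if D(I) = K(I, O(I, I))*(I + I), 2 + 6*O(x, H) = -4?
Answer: -4260512256/333601 ≈ -12771.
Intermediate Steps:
O(x, H) = -1 (O(x, H) = -⅓ + (⅙)*(-4) = -⅓ - ⅔ = -1)
K(z, S) = -8 - 4*z (K(z, S) = -8 + (-4*z + 0) = -8 - 4*z)
D(I) = 2*I*(-8 - 4*I) (D(I) = (-8 - 4*I)*(I + I) = (-8 - 4*I)*(2*I) = 2*I*(-8 - 4*I))
D(-546)/((-1231/(-1793)*271)) = (-8*(-546)*(2 - 546))/((-1231/(-1793)*271)) = (-8*(-546)*(-544))/((-1231*(-1/1793)*271)) = -2376192/((1231/1793)*271) = -2376192/333601/1793 = -2376192*1793/333601 = -4260512256/333601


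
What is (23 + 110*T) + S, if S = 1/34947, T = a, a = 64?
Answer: 246830662/34947 ≈ 7063.0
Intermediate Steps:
T = 64
S = 1/34947 ≈ 2.8615e-5
(23 + 110*T) + S = (23 + 110*64) + 1/34947 = (23 + 7040) + 1/34947 = 7063 + 1/34947 = 246830662/34947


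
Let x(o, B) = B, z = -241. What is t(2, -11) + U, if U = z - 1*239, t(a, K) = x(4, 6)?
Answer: -474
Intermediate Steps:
t(a, K) = 6
U = -480 (U = -241 - 1*239 = -241 - 239 = -480)
t(2, -11) + U = 6 - 480 = -474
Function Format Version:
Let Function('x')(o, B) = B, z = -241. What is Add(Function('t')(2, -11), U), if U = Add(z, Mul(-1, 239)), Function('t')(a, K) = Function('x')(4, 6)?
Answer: -474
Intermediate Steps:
Function('t')(a, K) = 6
U = -480 (U = Add(-241, Mul(-1, 239)) = Add(-241, -239) = -480)
Add(Function('t')(2, -11), U) = Add(6, -480) = -474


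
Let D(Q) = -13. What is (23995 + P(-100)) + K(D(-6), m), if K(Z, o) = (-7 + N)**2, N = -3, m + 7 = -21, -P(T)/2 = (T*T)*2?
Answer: -15905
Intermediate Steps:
P(T) = -4*T**2 (P(T) = -2*T*T*2 = -2*T**2*2 = -4*T**2)
m = -28 (m = -7 - 21 = -28)
K(Z, o) = 100 (K(Z, o) = (-7 - 3)**2 = (-10)**2 = 100)
(23995 + P(-100)) + K(D(-6), m) = (23995 - 4*(-100)**2) + 100 = (23995 - 4*10000) + 100 = (23995 - 40000) + 100 = -16005 + 100 = -15905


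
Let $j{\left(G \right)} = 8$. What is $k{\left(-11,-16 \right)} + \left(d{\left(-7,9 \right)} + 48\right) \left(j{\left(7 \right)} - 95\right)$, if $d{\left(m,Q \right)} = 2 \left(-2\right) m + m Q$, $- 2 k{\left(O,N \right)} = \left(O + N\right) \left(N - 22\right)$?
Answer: $-1644$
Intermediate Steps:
$k{\left(O,N \right)} = - \frac{\left(-22 + N\right) \left(N + O\right)}{2}$ ($k{\left(O,N \right)} = - \frac{\left(O + N\right) \left(N - 22\right)}{2} = - \frac{\left(N + O\right) \left(-22 + N\right)}{2} = - \frac{\left(-22 + N\right) \left(N + O\right)}{2}$)
$d{\left(m,Q \right)} = - 4 m + Q m$
$k{\left(-11,-16 \right)} + \left(d{\left(-7,9 \right)} + 48\right) \left(j{\left(7 \right)} - 95\right) = \left(11 \left(-16\right) + 11 \left(-11\right) - \frac{\left(-16\right)^{2}}{2} - \left(-8\right) \left(-11\right)\right) + \left(- 7 \left(-4 + 9\right) + 48\right) \left(8 - 95\right) = \left(-176 - 121 - 128 - 88\right) + \left(\left(-7\right) 5 + 48\right) \left(-87\right) = \left(-176 - 121 - 128 - 88\right) + \left(-35 + 48\right) \left(-87\right) = -513 + 13 \left(-87\right) = -513 - 1131 = -1644$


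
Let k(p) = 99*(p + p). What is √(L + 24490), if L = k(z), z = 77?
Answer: 2*√9934 ≈ 199.34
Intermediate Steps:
k(p) = 198*p (k(p) = 99*(2*p) = 198*p)
L = 15246 (L = 198*77 = 15246)
√(L + 24490) = √(15246 + 24490) = √39736 = 2*√9934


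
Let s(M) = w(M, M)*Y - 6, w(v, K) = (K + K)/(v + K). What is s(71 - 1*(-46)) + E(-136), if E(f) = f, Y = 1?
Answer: -141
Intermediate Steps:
w(v, K) = 2*K/(K + v) (w(v, K) = (2*K)/(K + v) = 2*K/(K + v))
s(M) = -5 (s(M) = (2*M/(M + M))*1 - 6 = (2*M/((2*M)))*1 - 6 = (2*M*(1/(2*M)))*1 - 6 = 1*1 - 6 = 1 - 6 = -5)
s(71 - 1*(-46)) + E(-136) = -5 - 136 = -141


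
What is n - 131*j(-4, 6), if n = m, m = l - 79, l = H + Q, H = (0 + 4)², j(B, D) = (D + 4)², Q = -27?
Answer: -13190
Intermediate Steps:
j(B, D) = (4 + D)²
H = 16 (H = 4² = 16)
l = -11 (l = 16 - 27 = -11)
m = -90 (m = -11 - 79 = -90)
n = -90
n - 131*j(-4, 6) = -90 - 131*(4 + 6)² = -90 - 131*10² = -90 - 131*100 = -90 - 13100 = -13190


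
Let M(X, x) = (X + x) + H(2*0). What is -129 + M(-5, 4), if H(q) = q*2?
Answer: -130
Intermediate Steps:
H(q) = 2*q
M(X, x) = X + x (M(X, x) = (X + x) + 2*(2*0) = (X + x) + 2*0 = (X + x) + 0 = X + x)
-129 + M(-5, 4) = -129 + (-5 + 4) = -129 - 1 = -130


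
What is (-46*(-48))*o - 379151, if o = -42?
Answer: -471887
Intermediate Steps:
(-46*(-48))*o - 379151 = -46*(-48)*(-42) - 379151 = 2208*(-42) - 379151 = -92736 - 379151 = -471887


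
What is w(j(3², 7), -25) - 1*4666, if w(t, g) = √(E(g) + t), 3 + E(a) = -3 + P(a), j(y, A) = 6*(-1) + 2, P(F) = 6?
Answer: -4666 + 2*I ≈ -4666.0 + 2.0*I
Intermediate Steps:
j(y, A) = -4 (j(y, A) = -6 + 2 = -4)
E(a) = 0 (E(a) = -3 + (-3 + 6) = -3 + 3 = 0)
w(t, g) = √t (w(t, g) = √(0 + t) = √t)
w(j(3², 7), -25) - 1*4666 = √(-4) - 1*4666 = 2*I - 4666 = -4666 + 2*I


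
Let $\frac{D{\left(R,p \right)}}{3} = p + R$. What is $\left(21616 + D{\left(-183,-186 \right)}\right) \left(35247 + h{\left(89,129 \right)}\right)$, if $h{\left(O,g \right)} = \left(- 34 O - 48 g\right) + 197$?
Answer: $537869034$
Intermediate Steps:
$h{\left(O,g \right)} = 197 - 48 g - 34 O$ ($h{\left(O,g \right)} = \left(- 48 g - 34 O\right) + 197 = 197 - 48 g - 34 O$)
$D{\left(R,p \right)} = 3 R + 3 p$ ($D{\left(R,p \right)} = 3 \left(p + R\right) = 3 \left(R + p\right) = 3 R + 3 p$)
$\left(21616 + D{\left(-183,-186 \right)}\right) \left(35247 + h{\left(89,129 \right)}\right) = \left(21616 + \left(3 \left(-183\right) + 3 \left(-186\right)\right)\right) \left(35247 - 9021\right) = \left(21616 - 1107\right) \left(35247 - 9021\right) = 20509 \cdot 26226 = 537869034$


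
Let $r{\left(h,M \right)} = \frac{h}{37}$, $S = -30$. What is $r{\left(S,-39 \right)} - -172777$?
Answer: $\frac{6392719}{37} \approx 1.7278 \cdot 10^{5}$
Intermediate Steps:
$r{\left(h,M \right)} = \frac{h}{37}$ ($r{\left(h,M \right)} = h \frac{1}{37} = \frac{h}{37}$)
$r{\left(S,-39 \right)} - -172777 = \frac{1}{37} \left(-30\right) - -172777 = - \frac{30}{37} + 172777 = \frac{6392719}{37}$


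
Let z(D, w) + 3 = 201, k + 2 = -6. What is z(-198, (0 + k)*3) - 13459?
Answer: -13261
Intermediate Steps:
k = -8 (k = -2 - 6 = -8)
z(D, w) = 198 (z(D, w) = -3 + 201 = 198)
z(-198, (0 + k)*3) - 13459 = 198 - 13459 = -13261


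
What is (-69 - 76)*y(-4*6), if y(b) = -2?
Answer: 290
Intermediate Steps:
(-69 - 76)*y(-4*6) = (-69 - 76)*(-2) = -145*(-2) = 290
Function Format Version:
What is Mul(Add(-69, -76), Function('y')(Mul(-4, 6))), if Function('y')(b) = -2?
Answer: 290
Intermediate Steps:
Mul(Add(-69, -76), Function('y')(Mul(-4, 6))) = Mul(Add(-69, -76), -2) = Mul(-145, -2) = 290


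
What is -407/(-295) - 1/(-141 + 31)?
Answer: 9013/6490 ≈ 1.3888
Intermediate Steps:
-407/(-295) - 1/(-141 + 31) = -407*(-1/295) - 1/(-110) = 407/295 - 1*(-1/110) = 407/295 + 1/110 = 9013/6490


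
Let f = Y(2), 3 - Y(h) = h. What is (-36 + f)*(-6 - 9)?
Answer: 525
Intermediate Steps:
Y(h) = 3 - h
f = 1 (f = 3 - 1*2 = 3 - 2 = 1)
(-36 + f)*(-6 - 9) = (-36 + 1)*(-6 - 9) = -35*(-15) = 525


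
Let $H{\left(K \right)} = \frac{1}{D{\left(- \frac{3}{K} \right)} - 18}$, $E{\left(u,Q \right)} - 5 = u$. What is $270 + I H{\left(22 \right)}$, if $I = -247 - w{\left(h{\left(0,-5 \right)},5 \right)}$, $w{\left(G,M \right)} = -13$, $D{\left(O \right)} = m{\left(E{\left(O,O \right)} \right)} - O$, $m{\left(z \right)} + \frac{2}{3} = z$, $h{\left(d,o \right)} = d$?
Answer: $\frac{11772}{41} \approx 287.12$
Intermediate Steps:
$E{\left(u,Q \right)} = 5 + u$
$m{\left(z \right)} = - \frac{2}{3} + z$
$D{\left(O \right)} = \frac{13}{3}$ ($D{\left(O \right)} = \left(- \frac{2}{3} + \left(5 + O\right)\right) - O = \left(\frac{13}{3} + O\right) - O = \frac{13}{3}$)
$I = -234$ ($I = -247 - -13 = -247 + 13 = -234$)
$H{\left(K \right)} = - \frac{3}{41}$ ($H{\left(K \right)} = \frac{1}{\frac{13}{3} - 18} = \frac{1}{- \frac{41}{3}} = - \frac{3}{41}$)
$270 + I H{\left(22 \right)} = 270 - - \frac{702}{41} = 270 + \frac{702}{41} = \frac{11772}{41}$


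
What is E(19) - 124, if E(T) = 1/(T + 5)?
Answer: -2975/24 ≈ -123.96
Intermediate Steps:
E(T) = 1/(5 + T)
E(19) - 124 = 1/(5 + 19) - 124 = 1/24 - 124 = -2975/24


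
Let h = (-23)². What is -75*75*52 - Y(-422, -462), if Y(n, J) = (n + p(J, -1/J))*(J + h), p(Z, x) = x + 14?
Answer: -122505835/462 ≈ -2.6516e+5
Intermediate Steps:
p(Z, x) = 14 + x
h = 529
Y(n, J) = (529 + J)*(14 + n - 1/J) (Y(n, J) = (n + (14 - 1/J))*(J + 529) = (14 + n - 1/J)*(529 + J) = (529 + J)*(14 + n - 1/J))
-75*75*52 - Y(-422, -462) = -75*75*52 - (7405 - 529/(-462) + 14*(-462) + 529*(-422) - 462*(-422)) = -5625*52 - (7405 - 529*(-1/462) - 6468 - 223238 + 194964) = -292500 - (7405 + 529/462 - 6468 - 223238 + 194964) = -292500 - 1*(-12629165/462) = -292500 + 12629165/462 = -122505835/462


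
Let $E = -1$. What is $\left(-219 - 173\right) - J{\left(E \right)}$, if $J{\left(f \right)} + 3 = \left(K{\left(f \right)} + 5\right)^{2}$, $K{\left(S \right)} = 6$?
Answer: $-510$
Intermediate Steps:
$J{\left(f \right)} = 118$ ($J{\left(f \right)} = -3 + \left(6 + 5\right)^{2} = -3 + 11^{2} = -3 + 121 = 118$)
$\left(-219 - 173\right) - J{\left(E \right)} = \left(-219 - 173\right) - 118 = -392 - 118 = -510$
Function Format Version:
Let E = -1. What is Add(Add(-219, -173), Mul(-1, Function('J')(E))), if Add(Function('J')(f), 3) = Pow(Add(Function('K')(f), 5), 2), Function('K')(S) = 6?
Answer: -510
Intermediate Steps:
Function('J')(f) = 118 (Function('J')(f) = Add(-3, Pow(Add(6, 5), 2)) = Add(-3, Pow(11, 2)) = Add(-3, 121) = 118)
Add(Add(-219, -173), Mul(-1, Function('J')(E))) = Add(Add(-219, -173), Mul(-1, 118)) = Add(-392, -118) = -510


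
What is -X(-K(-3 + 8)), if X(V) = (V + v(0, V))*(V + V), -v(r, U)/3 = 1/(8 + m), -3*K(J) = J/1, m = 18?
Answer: -605/117 ≈ -5.1709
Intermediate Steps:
K(J) = -J/3 (K(J) = -J/(3*1) = -J/3)
v(r, U) = -3/26 (v(r, U) = -3/(8 + 18) = -3/26)
X(V) = 2*V*(-3/26 + V) (X(V) = (V - 3/26)*(V + V) = (-3/26 + V)*(2*V) = 2*V*(-3/26 + V))
-X(-K(-3 + 8)) = -(-(-1)*(-3 + 8)/3)*(-3 + 26*(-(-1)*(-3 + 8)/3))/13 = -(-(-1)*5/3)*(-3 + 26*(-(-1)*5/3))/13 = -(-1*(-5/3))*(-3 + 26*(-1*(-5/3)))/13 = -5*(-3 + 26*(5/3))/(13*3) = -5*(-3 + 130/3)/(13*3) = -5*121/(13*3*3) = -1*605/117 = -605/117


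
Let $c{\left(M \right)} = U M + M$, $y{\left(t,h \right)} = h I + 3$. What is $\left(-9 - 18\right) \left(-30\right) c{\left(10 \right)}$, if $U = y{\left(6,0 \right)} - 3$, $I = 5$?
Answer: $8100$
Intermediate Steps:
$y{\left(t,h \right)} = 3 + 5 h$ ($y{\left(t,h \right)} = h 5 + 3 = 5 h + 3 = 3 + 5 h$)
$U = 0$ ($U = \left(3 + 5 \cdot 0\right) - 3 = \left(3 + 0\right) - 3 = 3 - 3 = 0$)
$c{\left(M \right)} = M$ ($c{\left(M \right)} = 0 M + M = 0 + M = M$)
$\left(-9 - 18\right) \left(-30\right) c{\left(10 \right)} = \left(-9 - 18\right) \left(-30\right) 10 = \left(-27\right) \left(-30\right) 10 = 810 \cdot 10 = 8100$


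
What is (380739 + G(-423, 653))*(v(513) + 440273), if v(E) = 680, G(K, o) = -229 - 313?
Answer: 167649007741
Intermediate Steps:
G(K, o) = -542
(380739 + G(-423, 653))*(v(513) + 440273) = (380739 - 542)*(680 + 440273) = 380197*440953 = 167649007741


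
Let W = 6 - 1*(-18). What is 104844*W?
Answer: 2516256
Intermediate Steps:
W = 24 (W = 6 + 18 = 24)
104844*W = 104844*24 = 2516256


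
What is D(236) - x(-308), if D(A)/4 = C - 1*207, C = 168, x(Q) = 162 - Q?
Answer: -626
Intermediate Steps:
D(A) = -156 (D(A) = 4*(168 - 1*207) = 4*(168 - 207) = 4*(-39) = -156)
D(236) - x(-308) = -156 - (162 - 1*(-308)) = -156 - (162 + 308) = -156 - 1*470 = -156 - 470 = -626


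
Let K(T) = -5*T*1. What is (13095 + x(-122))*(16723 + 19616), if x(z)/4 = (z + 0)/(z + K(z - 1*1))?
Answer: 234580854633/493 ≈ 4.7582e+8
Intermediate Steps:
K(T) = -5*T
x(z) = 4*z/(5 - 4*z) (x(z) = 4*((z + 0)/(z - 5*(z - 1*1))) = 4*(z/(z - 5*(z - 1))) = 4*(z/(z - 5*(-1 + z))) = 4*(z/(z + (5 - 5*z))) = 4*(z/(5 - 4*z)) = 4*z/(5 - 4*z))
(13095 + x(-122))*(16723 + 19616) = (13095 + 4*(-122)/(5 - 4*(-122)))*(16723 + 19616) = (13095 + 4*(-122)/(5 + 488))*36339 = (13095 + 4*(-122)/493)*36339 = (13095 + 4*(-122)*(1/493))*36339 = (13095 - 488/493)*36339 = (6455347/493)*36339 = 234580854633/493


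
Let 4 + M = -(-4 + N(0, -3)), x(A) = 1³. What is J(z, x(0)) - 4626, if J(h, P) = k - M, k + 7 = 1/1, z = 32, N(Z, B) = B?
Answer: -4635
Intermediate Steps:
x(A) = 1
k = -6 (k = -7 + 1/1 = -7 + 1 = -6)
M = 3 (M = -4 - (-4 - 3) = -4 - 1*(-7) = -4 + 7 = 3)
J(h, P) = -9 (J(h, P) = -6 - 1*3 = -6 - 3 = -9)
J(z, x(0)) - 4626 = -9 - 4626 = -4635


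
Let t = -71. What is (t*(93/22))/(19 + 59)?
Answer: -2201/572 ≈ -3.8479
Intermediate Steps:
(t*(93/22))/(19 + 59) = (-6603/22)/(19 + 59) = -6603/22/78 = -71*93/22*(1/78) = -6603/22*1/78 = -2201/572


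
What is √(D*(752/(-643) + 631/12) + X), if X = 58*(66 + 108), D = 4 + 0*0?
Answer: √38317997433/1929 ≈ 101.48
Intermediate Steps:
D = 4 (D = 4 + 0 = 4)
X = 10092 (X = 58*174 = 10092)
√(D*(752/(-643) + 631/12) + X) = √(4*(752/(-643) + 631/12) + 10092) = √(4*(752*(-1/643) + 631*(1/12)) + 10092) = √(4*(-752/643 + 631/12) + 10092) = √(4*(396709/7716) + 10092) = √(396709/1929 + 10092) = √(19864177/1929) = √38317997433/1929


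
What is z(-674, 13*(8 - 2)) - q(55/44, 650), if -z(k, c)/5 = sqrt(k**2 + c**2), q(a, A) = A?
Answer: -650 - 10*sqrt(115090) ≈ -4042.5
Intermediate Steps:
z(k, c) = -5*sqrt(c**2 + k**2) (z(k, c) = -5*sqrt(k**2 + c**2) = -5*sqrt(c**2 + k**2))
z(-674, 13*(8 - 2)) - q(55/44, 650) = -5*sqrt((13*(8 - 2))**2 + (-674)**2) - 1*650 = -5*sqrt((13*6)**2 + 454276) - 650 = -5*sqrt(78**2 + 454276) - 650 = -5*sqrt(6084 + 454276) - 650 = -10*sqrt(115090) - 650 = -650 - 10*sqrt(115090)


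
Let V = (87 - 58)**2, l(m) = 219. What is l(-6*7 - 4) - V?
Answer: -622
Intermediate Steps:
V = 841 (V = 29**2 = 841)
l(-6*7 - 4) - V = 219 - 1*841 = 219 - 841 = -622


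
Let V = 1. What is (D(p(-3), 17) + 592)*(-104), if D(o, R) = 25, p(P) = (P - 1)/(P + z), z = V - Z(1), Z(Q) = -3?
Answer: -64168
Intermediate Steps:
z = 4 (z = 1 - 1*(-3) = 1 + 3 = 4)
p(P) = (-1 + P)/(4 + P) (p(P) = (P - 1)/(P + 4) = (-1 + P)/(4 + P))
(D(p(-3), 17) + 592)*(-104) = (25 + 592)*(-104) = 617*(-104) = -64168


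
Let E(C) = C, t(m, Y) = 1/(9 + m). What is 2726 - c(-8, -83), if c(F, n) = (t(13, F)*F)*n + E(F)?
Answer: 29742/11 ≈ 2703.8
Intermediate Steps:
c(F, n) = F + F*n/22 (c(F, n) = (F/(9 + 13))*n + F = (F/22)*n + F = F*n/22 + F = F + F*n/22)
2726 - c(-8, -83) = 2726 - (-8)*(22 - 83)/22 = 2726 - (-8)*(-61)/22 = 2726 - 1*244/11 = 2726 - 244/11 = 29742/11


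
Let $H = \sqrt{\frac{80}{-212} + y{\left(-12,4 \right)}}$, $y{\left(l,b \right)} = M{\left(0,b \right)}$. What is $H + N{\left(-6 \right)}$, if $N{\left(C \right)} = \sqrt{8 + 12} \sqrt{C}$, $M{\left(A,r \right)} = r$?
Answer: $\frac{8 \sqrt{159}}{53} + 2 i \sqrt{30} \approx 1.9033 + 10.954 i$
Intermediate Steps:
$y{\left(l,b \right)} = b$
$N{\left(C \right)} = 2 \sqrt{5} \sqrt{C}$ ($N{\left(C \right)} = \sqrt{20} \sqrt{C} = 2 \sqrt{5} \sqrt{C}$)
$H = \frac{8 \sqrt{159}}{53}$ ($H = \sqrt{\frac{80}{-212} + 4} = \sqrt{80 \left(- \frac{1}{212}\right) + 4} = \sqrt{- \frac{20}{53} + 4} = \sqrt{\frac{192}{53}} = \frac{8 \sqrt{159}}{53} \approx 1.9033$)
$H + N{\left(-6 \right)} = \frac{8 \sqrt{159}}{53} + 2 \sqrt{5} \sqrt{-6} = \frac{8 \sqrt{159}}{53} + 2 \sqrt{5} i \sqrt{6} = \frac{8 \sqrt{159}}{53} + 2 i \sqrt{30}$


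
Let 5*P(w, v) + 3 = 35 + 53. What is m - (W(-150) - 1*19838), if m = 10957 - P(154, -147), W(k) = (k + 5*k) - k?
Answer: 31528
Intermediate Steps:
P(w, v) = 17 (P(w, v) = -3/5 + (35 + 53)/5 = -3/5 + (1/5)*88 = -3/5 + 88/5 = 17)
W(k) = 5*k (W(k) = 6*k - k = 5*k)
m = 10940 (m = 10957 - 1*17 = 10957 - 17 = 10940)
m - (W(-150) - 1*19838) = 10940 - (5*(-150) - 1*19838) = 10940 - (-750 - 19838) = 10940 - 1*(-20588) = 10940 + 20588 = 31528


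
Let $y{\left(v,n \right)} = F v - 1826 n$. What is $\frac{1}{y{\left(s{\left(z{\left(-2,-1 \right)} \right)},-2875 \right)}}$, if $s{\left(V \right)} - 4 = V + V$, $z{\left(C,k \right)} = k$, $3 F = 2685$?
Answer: $\frac{1}{5251540} \approx 1.9042 \cdot 10^{-7}$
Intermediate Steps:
$F = 895$ ($F = \frac{1}{3} \cdot 2685 = 895$)
$s{\left(V \right)} = 4 + 2 V$ ($s{\left(V \right)} = 4 + \left(V + V\right) = 4 + 2 V$)
$y{\left(v,n \right)} = - 1826 n + 895 v$ ($y{\left(v,n \right)} = 895 v - 1826 n = - 1826 n + 895 v$)
$\frac{1}{y{\left(s{\left(z{\left(-2,-1 \right)} \right)},-2875 \right)}} = \frac{1}{\left(-1826\right) \left(-2875\right) + 895 \left(4 + 2 \left(-1\right)\right)} = \frac{1}{5249750 + 895 \left(4 - 2\right)} = \frac{1}{5249750 + 895 \cdot 2} = \frac{1}{5249750 + 1790} = \frac{1}{5251540}$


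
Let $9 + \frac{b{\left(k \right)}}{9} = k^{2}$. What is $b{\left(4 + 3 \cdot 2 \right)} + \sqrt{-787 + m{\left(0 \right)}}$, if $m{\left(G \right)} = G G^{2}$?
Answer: $819 + i \sqrt{787} \approx 819.0 + 28.054 i$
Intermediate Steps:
$m{\left(G \right)} = G^{3}$
$b{\left(k \right)} = -81 + 9 k^{2}$
$b{\left(4 + 3 \cdot 2 \right)} + \sqrt{-787 + m{\left(0 \right)}} = \left(-81 + 9 \left(4 + 3 \cdot 2\right)^{2}\right) + \sqrt{-787 + 0^{3}} = \left(-81 + 9 \left(4 + 6\right)^{2}\right) + \sqrt{-787 + 0} = \left(-81 + 9 \cdot 10^{2}\right) + \sqrt{-787} = \left(-81 + 9 \cdot 100\right) + i \sqrt{787} = \left(-81 + 900\right) + i \sqrt{787} = 819 + i \sqrt{787}$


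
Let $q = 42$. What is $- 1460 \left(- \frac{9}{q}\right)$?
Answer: $\frac{2190}{7} \approx 312.86$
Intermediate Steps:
$- 1460 \left(- \frac{9}{q}\right) = - 1460 \left(- \frac{9}{42}\right) = - 1460 \left(\left(-9\right) \frac{1}{42}\right) = \left(-1460\right) \left(- \frac{3}{14}\right) = \frac{2190}{7}$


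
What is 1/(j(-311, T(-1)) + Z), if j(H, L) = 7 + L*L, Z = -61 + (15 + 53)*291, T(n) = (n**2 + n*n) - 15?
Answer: 1/19903 ≈ 5.0244e-5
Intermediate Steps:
T(n) = -15 + 2*n**2 (T(n) = (n**2 + n**2) - 15 = 2*n**2 - 15 = -15 + 2*n**2)
Z = 19727 (Z = -61 + 68*291 = -61 + 19788 = 19727)
j(H, L) = 7 + L**2
1/(j(-311, T(-1)) + Z) = 1/((7 + (-15 + 2*(-1)**2)**2) + 19727) = 1/((7 + (-15 + 2*1)**2) + 19727) = 1/((7 + (-15 + 2)**2) + 19727) = 1/((7 + (-13)**2) + 19727) = 1/((7 + 169) + 19727) = 1/(176 + 19727) = 1/19903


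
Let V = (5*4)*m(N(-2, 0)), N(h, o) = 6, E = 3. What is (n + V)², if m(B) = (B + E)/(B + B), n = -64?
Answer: 2401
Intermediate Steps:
m(B) = (3 + B)/(2*B) (m(B) = (B + 3)/(B + B) = (3 + B)/((2*B)) = (3 + B)*(1/(2*B)) = (3 + B)/(2*B))
V = 15 (V = (5*4)*((½)*(3 + 6)/6) = 20*((½)*(⅙)*9) = 20*(¾) = 15)
(n + V)² = (-64 + 15)² = (-49)² = 2401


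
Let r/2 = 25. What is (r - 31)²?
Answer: 361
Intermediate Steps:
r = 50 (r = 2*25 = 50)
(r - 31)² = (50 - 31)² = 19² = 361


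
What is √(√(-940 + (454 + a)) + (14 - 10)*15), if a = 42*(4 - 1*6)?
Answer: √(60 + I*√570) ≈ 7.8923 + 1.5125*I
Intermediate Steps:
a = -84 (a = 42*(4 - 6) = 42*(-2) = -84)
√(√(-940 + (454 + a)) + (14 - 10)*15) = √(√(-940 + (454 - 84)) + (14 - 10)*15) = √(√(-940 + 370) + 4*15) = √(√(-570) + 60) = √(I*√570 + 60) = √(60 + I*√570)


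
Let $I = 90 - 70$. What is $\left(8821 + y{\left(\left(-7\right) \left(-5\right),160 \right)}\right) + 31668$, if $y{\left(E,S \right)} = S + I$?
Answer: $40669$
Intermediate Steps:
$I = 20$
$y{\left(E,S \right)} = 20 + S$ ($y{\left(E,S \right)} = S + 20 = 20 + S$)
$\left(8821 + y{\left(\left(-7\right) \left(-5\right),160 \right)}\right) + 31668 = \left(8821 + \left(20 + 160\right)\right) + 31668 = \left(8821 + 180\right) + 31668 = 9001 + 31668 = 40669$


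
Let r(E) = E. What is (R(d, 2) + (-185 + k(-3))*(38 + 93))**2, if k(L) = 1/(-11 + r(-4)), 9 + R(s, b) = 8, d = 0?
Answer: 132256596241/225 ≈ 5.8781e+8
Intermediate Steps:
R(s, b) = -1 (R(s, b) = -9 + 8 = -1)
k(L) = -1/15 (k(L) = 1/(-11 - 4) = 1/(-15) = -1/15)
(R(d, 2) + (-185 + k(-3))*(38 + 93))**2 = (-1 + (-185 - 1/15)*(38 + 93))**2 = (-1 - 2776/15*131)**2 = (-1 - 363656/15)**2 = (-363671/15)**2 = 132256596241/225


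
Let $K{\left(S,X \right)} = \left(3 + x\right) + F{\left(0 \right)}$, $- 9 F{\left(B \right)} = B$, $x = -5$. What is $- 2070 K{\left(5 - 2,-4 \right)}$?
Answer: $4140$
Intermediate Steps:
$F{\left(B \right)} = - \frac{B}{9}$
$K{\left(S,X \right)} = -2$ ($K{\left(S,X \right)} = \left(3 - 5\right) - 0 = -2 + 0 = -2$)
$- 2070 K{\left(5 - 2,-4 \right)} = \left(-2070\right) \left(-2\right) = 4140$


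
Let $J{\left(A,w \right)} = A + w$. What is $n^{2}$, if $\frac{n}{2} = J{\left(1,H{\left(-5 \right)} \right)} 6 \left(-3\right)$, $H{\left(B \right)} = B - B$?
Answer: $1296$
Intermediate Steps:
$H{\left(B \right)} = 0$
$n = -36$ ($n = 2 \left(1 + 0\right) 6 \left(-3\right) = 2 \cdot 1 \cdot 6 \left(-3\right) = 2 \cdot 6 \left(-3\right) = 2 \left(-18\right) = -36$)
$n^{2} = \left(-36\right)^{2} = 1296$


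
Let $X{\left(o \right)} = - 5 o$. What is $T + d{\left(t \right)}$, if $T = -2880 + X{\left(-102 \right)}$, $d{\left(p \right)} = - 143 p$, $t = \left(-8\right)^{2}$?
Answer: $-11522$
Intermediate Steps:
$t = 64$
$T = -2370$ ($T = -2880 - -510 = -2880 + 510 = -2370$)
$T + d{\left(t \right)} = -2370 - 9152 = -11522$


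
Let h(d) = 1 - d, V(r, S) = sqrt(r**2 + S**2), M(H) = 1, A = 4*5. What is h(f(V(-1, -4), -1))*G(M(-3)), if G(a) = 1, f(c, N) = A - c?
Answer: -19 + sqrt(17) ≈ -14.877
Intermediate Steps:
A = 20
V(r, S) = sqrt(S**2 + r**2)
f(c, N) = 20 - c
h(f(V(-1, -4), -1))*G(M(-3)) = (1 - (20 - sqrt((-4)**2 + (-1)**2)))*1 = (1 - (20 - sqrt(16 + 1)))*1 = (1 - (20 - sqrt(17)))*1 = (1 + (-20 + sqrt(17)))*1 = (-19 + sqrt(17))*1 = -19 + sqrt(17)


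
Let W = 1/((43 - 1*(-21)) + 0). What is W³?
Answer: 1/262144 ≈ 3.8147e-6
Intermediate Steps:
W = 1/64 (W = 1/((43 + 21) + 0) = 1/(64 + 0) = 1/64 ≈ 0.015625)
W³ = (1/64)³ = 1/262144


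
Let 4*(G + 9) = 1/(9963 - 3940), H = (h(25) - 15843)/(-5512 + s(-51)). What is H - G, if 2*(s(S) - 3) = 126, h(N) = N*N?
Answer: 110533707/9371788 ≈ 11.794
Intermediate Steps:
h(N) = N²
s(S) = 66 (s(S) = 3 + (½)*126 = 3 + 63 = 66)
H = 1087/389 (H = (25² - 15843)/(-5512 + 66) = (625 - 15843)/(-5446) = -15218*(-1/5446) = 1087/389 ≈ 2.7943)
G = -216827/24092 (G = -9 + 1/(4*(9963 - 3940)) = -9 + (¼)/6023 = -9 + (¼)*(1/6023) = -9 + 1/24092 = -216827/24092 ≈ -9.0000)
H - G = 1087/389 - 1*(-216827/24092) = 1087/389 + 216827/24092 = 110533707/9371788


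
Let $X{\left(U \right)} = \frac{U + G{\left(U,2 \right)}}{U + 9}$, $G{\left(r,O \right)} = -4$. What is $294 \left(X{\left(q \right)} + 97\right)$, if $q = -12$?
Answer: $30086$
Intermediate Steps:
$X{\left(U \right)} = \frac{-4 + U}{9 + U}$ ($X{\left(U \right)} = \frac{U - 4}{U + 9} = \frac{-4 + U}{9 + U}$)
$294 \left(X{\left(q \right)} + 97\right) = 294 \left(\frac{-4 - 12}{9 - 12} + 97\right) = 294 \left(\frac{1}{-3} \left(-16\right) + 97\right) = 294 \left(\left(- \frac{1}{3}\right) \left(-16\right) + 97\right) = 294 \left(\frac{16}{3} + 97\right) = 294 \cdot \frac{307}{3} = 30086$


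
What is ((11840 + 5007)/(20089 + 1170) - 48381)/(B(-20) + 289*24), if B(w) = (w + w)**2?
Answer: -128564354/22683353 ≈ -5.6678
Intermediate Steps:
B(w) = 4*w**2 (B(w) = (2*w)**2 = 4*w**2)
((11840 + 5007)/(20089 + 1170) - 48381)/(B(-20) + 289*24) = ((11840 + 5007)/(20089 + 1170) - 48381)/(4*(-20)**2 + 289*24) = (16847/21259 - 48381)/(4*400 + 6936) = (16847*(1/21259) - 48381)/(1600 + 6936) = (16847/21259 - 48381)/8536 = -1028514832/21259*1/8536 = -128564354/22683353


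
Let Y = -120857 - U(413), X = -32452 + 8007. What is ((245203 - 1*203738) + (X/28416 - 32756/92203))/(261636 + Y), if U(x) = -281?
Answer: 108636792479489/369582905594880 ≈ 0.29394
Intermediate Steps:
X = -24445
Y = -120576 (Y = -120857 - 1*(-281) = -120857 + 281 = -120576)
((245203 - 1*203738) + (X/28416 - 32756/92203))/(261636 + Y) = ((245203 - 1*203738) + (-24445/28416 - 32756/92203))/(261636 - 120576) = ((245203 - 203738) + (-24445*1/28416 - 32756*1/92203))/141060 = (41465 + (-24445/28416 - 32756/92203))*(1/141060) = (41465 - 3184696831/2620040448)*(1/141060) = (108636792479489/2620040448)*(1/141060) = 108636792479489/369582905594880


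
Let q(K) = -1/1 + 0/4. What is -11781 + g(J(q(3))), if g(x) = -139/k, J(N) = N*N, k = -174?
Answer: -2049755/174 ≈ -11780.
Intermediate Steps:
q(K) = -1 (q(K) = -1*1 + 0*(¼) = -1 + 0 = -1)
J(N) = N²
g(x) = 139/174 (g(x) = -139/(-174) = -139*(-1/174) = 139/174)
-11781 + g(J(q(3))) = -11781 + 139/174 = -2049755/174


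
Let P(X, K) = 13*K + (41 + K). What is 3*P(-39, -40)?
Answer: -1557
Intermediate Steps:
P(X, K) = 41 + 14*K
3*P(-39, -40) = 3*(41 + 14*(-40)) = 3*(41 - 560) = 3*(-519) = -1557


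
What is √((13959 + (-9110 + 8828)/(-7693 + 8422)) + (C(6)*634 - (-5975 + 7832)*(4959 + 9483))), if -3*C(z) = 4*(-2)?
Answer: I*√19539492501/27 ≈ 5177.2*I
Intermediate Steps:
C(z) = 8/3 (C(z) = -4*(-2)/3 = -⅓*(-8) = 8/3)
√((13959 + (-9110 + 8828)/(-7693 + 8422)) + (C(6)*634 - (-5975 + 7832)*(4959 + 9483))) = √((13959 + (-9110 + 8828)/(-7693 + 8422)) + ((8/3)*634 - (-5975 + 7832)*(4959 + 9483))) = √((13959 - 282/729) + (5072/3 - 1857*14442)) = √((13959 - 282*1/729) + (5072/3 - 1*26818794)) = √((13959 - 94/243) + (5072/3 - 26818794)) = √(3391943/243 - 80451310/3) = √(-6513164167/243) = I*√19539492501/27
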